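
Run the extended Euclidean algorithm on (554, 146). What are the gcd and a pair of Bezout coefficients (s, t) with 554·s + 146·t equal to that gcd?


Euclidean algorithm on (554, 146) — divide until remainder is 0:
  554 = 3 · 146 + 116
  146 = 1 · 116 + 30
  116 = 3 · 30 + 26
  30 = 1 · 26 + 4
  26 = 6 · 4 + 2
  4 = 2 · 2 + 0
gcd(554, 146) = 2.
Track Bezout coefficients alongside the remainders: start with r₀ = 554 = a·1 + b·0 (s = 1, t = 0) and r₁ = 146 = a·0 + b·1 (s = 0, t = 1); each new remainder r_{k+1} = r_{k-1} − q_k·r_k inherits s_{k+1} = s_{k-1} − q_k·s_k, t_{k+1} = t_{k-1} − q_k·t_k, so r_k = a·s_k + b·t_k at every step:
  q = 3: r = 116, s = 1 − 3·0 = 1, t = 0 − 3·1 = -3  (check: 554·1 + 146·(-3) = 116)
  q = 1: r = 30, s = 0 − 1·1 = -1, t = 1 − 1·(-3) = 4  (check: 554·(-1) + 146·4 = 30)
  q = 3: r = 26, s = 1 − 3·(-1) = 4, t = -3 − 3·4 = -15  (check: 554·4 + 146·(-15) = 26)
  q = 1: r = 4, s = -1 − 1·4 = -5, t = 4 − 1·(-15) = 19  (check: 554·(-5) + 146·19 = 4)
  q = 6: r = 2, s = 4 − 6·(-5) = 34, t = -15 − 6·19 = -129  (check: 554·34 + 146·(-129) = 2)
The row with r = 2 (the gcd) gives the Bezout coefficients s = 34, t = -129.
Result: 554 · (34) + 146 · (-129) = 2.

gcd(554, 146) = 2; s = 34, t = -129 (check: 554·34 + 146·(-129) = 2).


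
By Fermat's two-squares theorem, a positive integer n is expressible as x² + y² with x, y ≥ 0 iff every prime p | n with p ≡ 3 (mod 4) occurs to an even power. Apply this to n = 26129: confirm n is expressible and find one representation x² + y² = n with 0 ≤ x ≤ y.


Step 1: Factor n = 26129 = 17 · 29 · 53.
Step 2: Check the mod-4 condition on each prime factor: 17 ≡ 1 (mod 4), exponent 1; 29 ≡ 1 (mod 4), exponent 1; 53 ≡ 1 (mod 4), exponent 1.
All primes ≡ 3 (mod 4) appear to even exponent (or don't appear), so by the two-squares theorem n IS expressible as a sum of two squares.
Step 3: Build a representation. Here n = 17 · 29 · 53 is a product of primes ≡ 1 (mod 4). Each prime p ≡ 1 (mod 4) is itself a sum of two squares; find a² by testing p − a² for a perfect square:
  17: 17 − 1² = 16 = 4² ⇒ 17 = 1² + 4².
  29: 29 − 1² = 28, 29 − 2² = 25 = 5² ⇒ 29 = 2² + 5².
  53: 53 − 1² = 52, 53 − 2² = 49 = 7² ⇒ 53 = 2² + 7².
  Combine using the Brahmagupta–Fibonacci identity (a² + b²)(c² + d²) = (ac − bd)² + (ad + bc)² = (ac + bd)² + (ad − bc)²:
  17 · 29 = 493: from (1² + 4²)(2² + 5²), take (1·2 − 4·5, 1·5 + 4·2) = (2 − 20, 5 + 8) = (-18, 13); dropping signs (only squares matter) gives (18, 13); check 18² + 13² = 324 + 169 = 493 ✓.
  493 · 53 = 26129: from (18² + 13²)(2² + 7²), take (18·2 − 13·7, 18·7 + 13·2) = (36 − 91, 126 + 26) = (-55, 152); dropping signs (only squares matter) gives (55, 152); check 55² + 152² = 3025 + 23104 = 26129 ✓.
Step 4: Order so x ≤ y and verify: 55² + 152² = 3025 + 23104 = 26129 = n. ✓

n = 26129 = 55² + 152² (one valid representation with x ≤ y).


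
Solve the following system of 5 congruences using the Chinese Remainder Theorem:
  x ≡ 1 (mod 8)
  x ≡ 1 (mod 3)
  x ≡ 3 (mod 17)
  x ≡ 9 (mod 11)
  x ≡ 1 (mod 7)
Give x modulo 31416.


Product of moduli M = 8 · 3 · 17 · 11 · 7 = 31416.
Merge one congruence at a time:
  Start: x ≡ 1 (mod 8).
  Combine with x ≡ 1 (mod 3); new modulus lcm = 24.
    Write x = 1 + 8·t and substitute into x ≡ 1 (mod 3): 8·t ≡ 1 − 1 = 0 (mod 3).
    Reduce coefficients mod 3: 2·t ≡ 0 (mod 3).
    The inverse of 2 mod 3 is 2 (since 2·2 = 4 = 1·3 + 1), so t ≡ 2·0 = 0 ≡ 0 (mod 3).
    Then x = 1 + 8·0 = 1, valid modulo lcm(8, 3) = 24: x ≡ 1 (mod 24).
  Combine with x ≡ 3 (mod 17); new modulus lcm = 408.
    Write x = 1 + 24·t and substitute into x ≡ 3 (mod 17): 24·t ≡ 3 − 1 = 2 (mod 17).
    Reduce coefficients mod 17: 7·t ≡ 2 (mod 17).
    The inverse of 7 mod 17 is 5 (since 7·5 = 35 = 2·17 + 1), so t ≡ 5·2 = 10 ≡ 10 (mod 17).
    Then x = 1 + 24·10 = 241, valid modulo lcm(24, 17) = 408: x ≡ 241 (mod 408).
  Combine with x ≡ 9 (mod 11); new modulus lcm = 4488.
    Write x = 241 + 408·t and substitute into x ≡ 9 (mod 11): 408·t ≡ 9 − 241 = -232 (mod 11).
    Reduce coefficients mod 11: 1·t ≡ 10 (mod 11).
    So t ≡ 10 (mod 11).
    Then x = 241 + 408·10 = 4321, valid modulo lcm(408, 11) = 4488: x ≡ 4321 (mod 4488).
  Combine with x ≡ 1 (mod 7); new modulus lcm = 31416.
    Write x = 4321 + 4488·t and substitute into x ≡ 1 (mod 7): 4488·t ≡ 1 − 4321 = -4320 (mod 7).
    Reduce coefficients mod 7: 1·t ≡ 6 (mod 7).
    So t ≡ 6 (mod 7).
    Then x = 4321 + 4488·6 = 31249, valid modulo lcm(4488, 7) = 31416: x ≡ 31249 (mod 31416).
Verify against each original: 31249 mod 8 = 1, 31249 mod 3 = 1, 31249 mod 17 = 3, 31249 mod 11 = 9, 31249 mod 7 = 1.

x ≡ 31249 (mod 31416).


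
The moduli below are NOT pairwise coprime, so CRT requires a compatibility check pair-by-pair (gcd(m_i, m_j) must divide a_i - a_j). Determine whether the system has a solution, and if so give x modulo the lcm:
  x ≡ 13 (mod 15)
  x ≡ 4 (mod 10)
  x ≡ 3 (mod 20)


Moduli 15, 10, 20 are not pairwise coprime, so CRT works modulo lcm(m_i) when all pairwise compatibility conditions hold.
Pairwise compatibility: gcd(m_i, m_j) must divide a_i - a_j for every pair.
Merge one congruence at a time:
  Start: x ≡ 13 (mod 15).
  Combine with x ≡ 4 (mod 10): gcd(15, 10) = 5, and 4 - 13 = -9 is NOT divisible by 5.
    ⇒ system is inconsistent (no integer solution).

No solution (the system is inconsistent).


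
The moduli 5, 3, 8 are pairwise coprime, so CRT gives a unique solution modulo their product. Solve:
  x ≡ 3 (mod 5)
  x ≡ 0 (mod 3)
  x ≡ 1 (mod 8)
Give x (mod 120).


Moduli 5, 3, 8 are pairwise coprime; by CRT there is a unique solution modulo M = 5 · 3 · 8 = 120.
Solve pairwise, accumulating the modulus:
  Start with x ≡ 3 (mod 5).
  Combine with x ≡ 0 (mod 3): since gcd(5, 3) = 1, we get a unique residue mod 15.
    Write x = 3 + 5·t and substitute into x ≡ 0 (mod 3): 5·t ≡ 0 − 3 = -3 (mod 3).
    Reduce coefficients mod 3: 2·t ≡ 0 (mod 3).
    The inverse of 2 mod 3 is 2 (since 2·2 = 4 = 1·3 + 1), so t ≡ 2·0 = 0 ≡ 0 (mod 3).
    Then x = 3 + 5·0 = 3, valid modulo lcm(5, 3) = 15: x ≡ 3 (mod 15).
  Combine with x ≡ 1 (mod 8): since gcd(15, 8) = 1, we get a unique residue mod 120.
    Write x = 3 + 15·t and substitute into x ≡ 1 (mod 8): 15·t ≡ 1 − 3 = -2 (mod 8).
    Reduce coefficients mod 8: 7·t ≡ 6 (mod 8).
    The inverse of 7 mod 8 is 7 (since 7·7 = 49 = 6·8 + 1), so t ≡ 7·6 = 42 ≡ 2 (mod 8).
    Then x = 3 + 15·2 = 33, valid modulo lcm(15, 8) = 120: x ≡ 33 (mod 120).
Verify: 33 mod 5 = 3 ✓, 33 mod 3 = 0 ✓, 33 mod 8 = 1 ✓.

x ≡ 33 (mod 120).


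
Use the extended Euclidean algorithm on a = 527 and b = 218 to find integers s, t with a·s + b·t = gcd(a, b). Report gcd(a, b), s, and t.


Euclidean algorithm on (527, 218) — divide until remainder is 0:
  527 = 2 · 218 + 91
  218 = 2 · 91 + 36
  91 = 2 · 36 + 19
  36 = 1 · 19 + 17
  19 = 1 · 17 + 2
  17 = 8 · 2 + 1
  2 = 2 · 1 + 0
gcd(527, 218) = 1.
Track Bezout coefficients alongside the remainders: start with r₀ = 527 = a·1 + b·0 (s = 1, t = 0) and r₁ = 218 = a·0 + b·1 (s = 0, t = 1); each new remainder r_{k+1} = r_{k-1} − q_k·r_k inherits s_{k+1} = s_{k-1} − q_k·s_k, t_{k+1} = t_{k-1} − q_k·t_k, so r_k = a·s_k + b·t_k at every step:
  q = 2: r = 91, s = 1 − 2·0 = 1, t = 0 − 2·1 = -2  (check: 527·1 + 218·(-2) = 91)
  q = 2: r = 36, s = 0 − 2·1 = -2, t = 1 − 2·(-2) = 5  (check: 527·(-2) + 218·5 = 36)
  q = 2: r = 19, s = 1 − 2·(-2) = 5, t = -2 − 2·5 = -12  (check: 527·5 + 218·(-12) = 19)
  q = 1: r = 17, s = -2 − 1·5 = -7, t = 5 − 1·(-12) = 17  (check: 527·(-7) + 218·17 = 17)
  q = 1: r = 2, s = 5 − 1·(-7) = 12, t = -12 − 1·17 = -29  (check: 527·12 + 218·(-29) = 2)
  q = 8: r = 1, s = -7 − 8·12 = -103, t = 17 − 8·(-29) = 249  (check: 527·(-103) + 218·249 = 1)
The row with r = 1 (the gcd) gives the Bezout coefficients s = -103, t = 249.
Result: 527 · (-103) + 218 · (249) = 1.

gcd(527, 218) = 1; s = -103, t = 249 (check: 527·(-103) + 218·249 = 1).


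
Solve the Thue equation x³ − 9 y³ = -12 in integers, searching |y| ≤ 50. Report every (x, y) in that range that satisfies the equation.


The equation is x³ - 9y³ = -12. For fixed y, x³ = 9·y³ − 12, so a solution requires the RHS to be a perfect cube.
Strategy: iterate y from -50 to 50, compute RHS = 9·y³ − 12, and check whether it is a (positive or negative) perfect cube.
Check small values of y:
  y = 0: RHS = -12 is not a perfect cube.
  y = 1: RHS = -3 is not a perfect cube.
  y = -1: RHS = -21 is not a perfect cube.
  y = 2: RHS = 60 is not a perfect cube.
  y = -2: RHS = -84 is not a perfect cube.
  y = 3: RHS = 231 is not a perfect cube.
  y = -3: RHS = -255 is not a perfect cube.
Continuing the search up to |y| = 50 finds no solutions either.
No (x, y) in the scanned range satisfies the equation.

No integer solutions with |y| ≤ 50.


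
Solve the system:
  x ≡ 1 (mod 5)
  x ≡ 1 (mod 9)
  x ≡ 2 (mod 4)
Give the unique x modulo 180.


Moduli 5, 9, 4 are pairwise coprime; by CRT there is a unique solution modulo M = 5 · 9 · 4 = 180.
Solve pairwise, accumulating the modulus:
  Start with x ≡ 1 (mod 5).
  Combine with x ≡ 1 (mod 9): since gcd(5, 9) = 1, we get a unique residue mod 45.
    Write x = 1 + 5·t and substitute into x ≡ 1 (mod 9): 5·t ≡ 1 − 1 = 0 (mod 9).
    The inverse of 5 mod 9 is 2 (since 5·2 = 10 = 1·9 + 1), so t ≡ 2·0 = 0 ≡ 0 (mod 9).
    Then x = 1 + 5·0 = 1, valid modulo lcm(5, 9) = 45: x ≡ 1 (mod 45).
  Combine with x ≡ 2 (mod 4): since gcd(45, 4) = 1, we get a unique residue mod 180.
    Write x = 1 + 45·t and substitute into x ≡ 2 (mod 4): 45·t ≡ 2 − 1 = 1 (mod 4).
    Reduce coefficients mod 4: 1·t ≡ 1 (mod 4).
    So t ≡ 1 (mod 4).
    Then x = 1 + 45·1 = 46, valid modulo lcm(45, 4) = 180: x ≡ 46 (mod 180).
Verify: 46 mod 5 = 1 ✓, 46 mod 9 = 1 ✓, 46 mod 4 = 2 ✓.

x ≡ 46 (mod 180).


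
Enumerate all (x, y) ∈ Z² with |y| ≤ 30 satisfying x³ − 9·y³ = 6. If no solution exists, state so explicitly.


The equation is x³ - 9y³ = 6. For fixed y, x³ = 9·y³ + 6, so a solution requires the RHS to be a perfect cube.
Strategy: iterate y from -30 to 30, compute RHS = 9·y³ + 6, and check whether it is a (positive or negative) perfect cube.
Check small values of y:
  y = 0: RHS = 6 is not a perfect cube.
  y = 1: RHS = 15 is not a perfect cube.
  y = -1: RHS = -3 is not a perfect cube.
  y = 2: RHS = 78 is not a perfect cube.
  y = -2: RHS = -66 is not a perfect cube.
  y = 3: RHS = 249 is not a perfect cube.
  y = -3: RHS = -237 is not a perfect cube.
Continuing the search up to |y| = 30 finds no solutions either.
No (x, y) in the scanned range satisfies the equation.

No integer solutions with |y| ≤ 30.


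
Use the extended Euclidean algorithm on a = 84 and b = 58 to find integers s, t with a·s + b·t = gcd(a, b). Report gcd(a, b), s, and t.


Euclidean algorithm on (84, 58) — divide until remainder is 0:
  84 = 1 · 58 + 26
  58 = 2 · 26 + 6
  26 = 4 · 6 + 2
  6 = 3 · 2 + 0
gcd(84, 58) = 2.
Track Bezout coefficients alongside the remainders: start with r₀ = 84 = a·1 + b·0 (s = 1, t = 0) and r₁ = 58 = a·0 + b·1 (s = 0, t = 1); each new remainder r_{k+1} = r_{k-1} − q_k·r_k inherits s_{k+1} = s_{k-1} − q_k·s_k, t_{k+1} = t_{k-1} − q_k·t_k, so r_k = a·s_k + b·t_k at every step:
  q = 1: r = 26, s = 1 − 1·0 = 1, t = 0 − 1·1 = -1  (check: 84·1 + 58·(-1) = 26)
  q = 2: r = 6, s = 0 − 2·1 = -2, t = 1 − 2·(-1) = 3  (check: 84·(-2) + 58·3 = 6)
  q = 4: r = 2, s = 1 − 4·(-2) = 9, t = -1 − 4·3 = -13  (check: 84·9 + 58·(-13) = 2)
The row with r = 2 (the gcd) gives the Bezout coefficients s = 9, t = -13.
Result: 84 · (9) + 58 · (-13) = 2.

gcd(84, 58) = 2; s = 9, t = -13 (check: 84·9 + 58·(-13) = 2).


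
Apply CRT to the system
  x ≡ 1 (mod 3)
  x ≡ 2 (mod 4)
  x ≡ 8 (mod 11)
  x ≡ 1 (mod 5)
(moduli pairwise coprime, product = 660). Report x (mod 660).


Product of moduli M = 3 · 4 · 11 · 5 = 660.
Merge one congruence at a time:
  Start: x ≡ 1 (mod 3).
  Combine with x ≡ 2 (mod 4); new modulus lcm = 12.
    Write x = 1 + 3·t and substitute into x ≡ 2 (mod 4): 3·t ≡ 2 − 1 = 1 (mod 4).
    The inverse of 3 mod 4 is 3 (since 3·3 = 9 = 2·4 + 1), so t ≡ 3·1 = 3 ≡ 3 (mod 4).
    Then x = 1 + 3·3 = 10, valid modulo lcm(3, 4) = 12: x ≡ 10 (mod 12).
  Combine with x ≡ 8 (mod 11); new modulus lcm = 132.
    Write x = 10 + 12·t and substitute into x ≡ 8 (mod 11): 12·t ≡ 8 − 10 = -2 (mod 11).
    Reduce coefficients mod 11: 1·t ≡ 9 (mod 11).
    So t ≡ 9 (mod 11).
    Then x = 10 + 12·9 = 118, valid modulo lcm(12, 11) = 132: x ≡ 118 (mod 132).
  Combine with x ≡ 1 (mod 5); new modulus lcm = 660.
    Write x = 118 + 132·t and substitute into x ≡ 1 (mod 5): 132·t ≡ 1 − 118 = -117 (mod 5).
    Reduce coefficients mod 5: 2·t ≡ 3 (mod 5).
    The inverse of 2 mod 5 is 3 (since 2·3 = 6 = 1·5 + 1), so t ≡ 3·3 = 9 ≡ 4 (mod 5).
    Then x = 118 + 132·4 = 646, valid modulo lcm(132, 5) = 660: x ≡ 646 (mod 660).
Verify against each original: 646 mod 3 = 1, 646 mod 4 = 2, 646 mod 11 = 8, 646 mod 5 = 1.

x ≡ 646 (mod 660).


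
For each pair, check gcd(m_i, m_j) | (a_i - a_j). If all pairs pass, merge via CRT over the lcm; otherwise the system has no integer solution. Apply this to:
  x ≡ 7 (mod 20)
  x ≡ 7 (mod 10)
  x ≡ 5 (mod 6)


Moduli 20, 10, 6 are not pairwise coprime, so CRT works modulo lcm(m_i) when all pairwise compatibility conditions hold.
Pairwise compatibility: gcd(m_i, m_j) must divide a_i - a_j for every pair.
Merge one congruence at a time:
  Start: x ≡ 7 (mod 20).
  Combine with x ≡ 7 (mod 10): gcd(20, 10) = 10; 7 - 7 = 0, which IS divisible by 10, so compatible.
    Write x = 7 + 20·t and substitute into x ≡ 7 (mod 10): 20·t ≡ 7 − 7 = 0 (mod 10).
    Divide the congruence (and modulus) by g = 10: 2·t ≡ 0 (mod 1).
    Modulo 1 every t works; take t = 0.
    Then x = 7 + 20·0 = 7, valid modulo lcm(20, 10) = 20: x ≡ 7 (mod 20).
  Combine with x ≡ 5 (mod 6): gcd(20, 6) = 2; 5 - 7 = -2, which IS divisible by 2, so compatible.
    Write x = 7 + 20·t and substitute into x ≡ 5 (mod 6): 20·t ≡ 5 − 7 = -2 (mod 6).
    Divide the congruence (and modulus) by g = 2: 10·t ≡ -1 (mod 3).
    Reduce coefficients mod 3: 1·t ≡ 2 (mod 3).
    So t ≡ 2 (mod 3).
    Then x = 7 + 20·2 = 47, valid modulo lcm(20, 6) = 60: x ≡ 47 (mod 60).
Verify: 47 mod 20 = 7, 47 mod 10 = 7, 47 mod 6 = 5.

x ≡ 47 (mod 60).


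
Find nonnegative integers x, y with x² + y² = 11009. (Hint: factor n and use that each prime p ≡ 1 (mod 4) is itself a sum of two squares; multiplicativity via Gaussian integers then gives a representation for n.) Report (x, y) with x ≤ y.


Step 1: Factor n = 11009 = 101 · 109.
Step 2: Check the mod-4 condition on each prime factor: 101 ≡ 1 (mod 4), exponent 1; 109 ≡ 1 (mod 4), exponent 1.
All primes ≡ 3 (mod 4) appear to even exponent (or don't appear), so by the two-squares theorem n IS expressible as a sum of two squares.
Step 3: Build a representation. Here n = 101 · 109 is a product of primes ≡ 1 (mod 4). Each prime p ≡ 1 (mod 4) is itself a sum of two squares; find a² by testing p − a² for a perfect square:
  101: 101 − 1² = 100 = 10² ⇒ 101 = 1² + 10².
  109: 109 − 1² = 108, 109 − 2² = 105, 109 − 3² = 100 = 10² ⇒ 109 = 3² + 10².
  Combine using the Brahmagupta–Fibonacci identity (a² + b²)(c² + d²) = (ac − bd)² + (ad + bc)² = (ac + bd)² + (ad − bc)²:
  101 · 109 = 11009: from (1² + 10²)(3² + 10²), take (1·3 − 10·10, 1·10 + 10·3) = (3 − 100, 10 + 30) = (-97, 40); dropping signs (only squares matter) gives (97, 40); check 97² + 40² = 9409 + 1600 = 11009 ✓.
Step 4: Order so x ≤ y and verify: 40² + 97² = 1600 + 9409 = 11009 = n. ✓

n = 11009 = 40² + 97² (one valid representation with x ≤ y).


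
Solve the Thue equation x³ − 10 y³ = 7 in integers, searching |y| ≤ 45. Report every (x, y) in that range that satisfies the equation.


The equation is x³ - 10y³ = 7. For fixed y, x³ = 10·y³ + 7, so a solution requires the RHS to be a perfect cube.
Strategy: iterate y from -45 to 45, compute RHS = 10·y³ + 7, and check whether it is a (positive or negative) perfect cube.
Check small values of y:
  y = 0: RHS = 7 is not a perfect cube.
  y = 1: RHS = 17 is not a perfect cube.
  y = -1: RHS = -3 is not a perfect cube.
  y = 2: RHS = 87 is not a perfect cube.
  y = -2: RHS = -73 is not a perfect cube.
  y = 3: RHS = 277 is not a perfect cube.
  y = -3: RHS = -263 is not a perfect cube.
Continuing the search up to |y| = 45 finds no solutions either.
No (x, y) in the scanned range satisfies the equation.

No integer solutions with |y| ≤ 45.


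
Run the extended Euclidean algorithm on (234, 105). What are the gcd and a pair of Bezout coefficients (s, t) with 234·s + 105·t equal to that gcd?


Euclidean algorithm on (234, 105) — divide until remainder is 0:
  234 = 2 · 105 + 24
  105 = 4 · 24 + 9
  24 = 2 · 9 + 6
  9 = 1 · 6 + 3
  6 = 2 · 3 + 0
gcd(234, 105) = 3.
Track Bezout coefficients alongside the remainders: start with r₀ = 234 = a·1 + b·0 (s = 1, t = 0) and r₁ = 105 = a·0 + b·1 (s = 0, t = 1); each new remainder r_{k+1} = r_{k-1} − q_k·r_k inherits s_{k+1} = s_{k-1} − q_k·s_k, t_{k+1} = t_{k-1} − q_k·t_k, so r_k = a·s_k + b·t_k at every step:
  q = 2: r = 24, s = 1 − 2·0 = 1, t = 0 − 2·1 = -2  (check: 234·1 + 105·(-2) = 24)
  q = 4: r = 9, s = 0 − 4·1 = -4, t = 1 − 4·(-2) = 9  (check: 234·(-4) + 105·9 = 9)
  q = 2: r = 6, s = 1 − 2·(-4) = 9, t = -2 − 2·9 = -20  (check: 234·9 + 105·(-20) = 6)
  q = 1: r = 3, s = -4 − 1·9 = -13, t = 9 − 1·(-20) = 29  (check: 234·(-13) + 105·29 = 3)
The row with r = 3 (the gcd) gives the Bezout coefficients s = -13, t = 29.
Result: 234 · (-13) + 105 · (29) = 3.

gcd(234, 105) = 3; s = -13, t = 29 (check: 234·(-13) + 105·29 = 3).


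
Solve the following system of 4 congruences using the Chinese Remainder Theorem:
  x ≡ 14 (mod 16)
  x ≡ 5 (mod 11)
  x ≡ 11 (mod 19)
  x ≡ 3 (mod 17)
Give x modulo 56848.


Product of moduli M = 16 · 11 · 19 · 17 = 56848.
Merge one congruence at a time:
  Start: x ≡ 14 (mod 16).
  Combine with x ≡ 5 (mod 11); new modulus lcm = 176.
    Write x = 14 + 16·t and substitute into x ≡ 5 (mod 11): 16·t ≡ 5 − 14 = -9 (mod 11).
    Reduce coefficients mod 11: 5·t ≡ 2 (mod 11).
    The inverse of 5 mod 11 is 9 (since 5·9 = 45 = 4·11 + 1), so t ≡ 9·2 = 18 ≡ 7 (mod 11).
    Then x = 14 + 16·7 = 126, valid modulo lcm(16, 11) = 176: x ≡ 126 (mod 176).
  Combine with x ≡ 11 (mod 19); new modulus lcm = 3344.
    Write x = 126 + 176·t and substitute into x ≡ 11 (mod 19): 176·t ≡ 11 − 126 = -115 (mod 19).
    Reduce coefficients mod 19: 5·t ≡ 18 (mod 19).
    The inverse of 5 mod 19 is 4 (since 5·4 = 20 = 1·19 + 1), so t ≡ 4·18 = 72 ≡ 15 (mod 19).
    Then x = 126 + 176·15 = 2766, valid modulo lcm(176, 19) = 3344: x ≡ 2766 (mod 3344).
  Combine with x ≡ 3 (mod 17); new modulus lcm = 56848.
    Write x = 2766 + 3344·t and substitute into x ≡ 3 (mod 17): 3344·t ≡ 3 − 2766 = -2763 (mod 17).
    Reduce coefficients mod 17: 12·t ≡ 8 (mod 17).
    The inverse of 12 mod 17 is 10 (since 12·10 = 120 = 7·17 + 1), so t ≡ 10·8 = 80 ≡ 12 (mod 17).
    Then x = 2766 + 3344·12 = 42894, valid modulo lcm(3344, 17) = 56848: x ≡ 42894 (mod 56848).
Verify against each original: 42894 mod 16 = 14, 42894 mod 11 = 5, 42894 mod 19 = 11, 42894 mod 17 = 3.

x ≡ 42894 (mod 56848).


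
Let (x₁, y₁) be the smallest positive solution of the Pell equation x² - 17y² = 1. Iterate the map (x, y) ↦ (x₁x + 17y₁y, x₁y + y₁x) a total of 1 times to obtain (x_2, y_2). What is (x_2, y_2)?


Step 1: Find the fundamental solution (x₁, y₁) of x² - 17y² = 1.
  Expand √17 as a continued fraction. a₀ = ⌊√17⌋ = 4; iterate m_{k+1} = d_k·a_k − m_k, d_{k+1} = (17 − m_{k+1}²)/d_k, a_{k+1} = ⌊(a₀ + m_{k+1})/d_{k+1}⌋ (starting m₀ = 0, d₀ = 1), with convergents p_k = a_k·p_{k-1} + p_{k-2}, q_k = a_k·q_{k-1} + q_{k-2} (p₋₁ = 1, q₋₁ = 0):
  k = 0: a₀ = 4; p₀/q₀ = 4/1; p₀² − 17·q₀² = 16 − 17 = -1.
  k = 1: m = 4, d = 1, a = ⌊(4 + 4)/1⌋ = 8; p/q = (8·4 + 1)/(8·1 + 0) = 33/8; p² − 17·q² = 1089 − 1088 = 1.
  The first convergent with p² − 17·q² = 1 gives the fundamental solution (x₁, y₁) = (33, 8).
Step 2: Apply the recurrence (x_{n+1}, y_{n+1}) = (x₁x_n + 17y₁y_n, x₁y_n + y₁x_n) repeatedly.
  From (x_1, y_1) = (33, 8): x_2 = 33·33 + 17·8·8 = 2177; y_2 = 33·8 + 8·33 = 528.
Step 3: Verify x_2² - 17·y_2² = 4739329 - 4739328 = 1 (should be 1). ✓

(x_1, y_1) = (33, 8); (x_2, y_2) = (2177, 528).


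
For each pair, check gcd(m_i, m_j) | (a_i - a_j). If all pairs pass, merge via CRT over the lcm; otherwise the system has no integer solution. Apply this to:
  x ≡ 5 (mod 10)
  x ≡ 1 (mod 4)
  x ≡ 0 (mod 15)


Moduli 10, 4, 15 are not pairwise coprime, so CRT works modulo lcm(m_i) when all pairwise compatibility conditions hold.
Pairwise compatibility: gcd(m_i, m_j) must divide a_i - a_j for every pair.
Merge one congruence at a time:
  Start: x ≡ 5 (mod 10).
  Combine with x ≡ 1 (mod 4): gcd(10, 4) = 2; 1 - 5 = -4, which IS divisible by 2, so compatible.
    Write x = 5 + 10·t and substitute into x ≡ 1 (mod 4): 10·t ≡ 1 − 5 = -4 (mod 4).
    Divide the congruence (and modulus) by g = 2: 5·t ≡ -2 (mod 2).
    Reduce coefficients mod 2: 1·t ≡ 0 (mod 2).
    So t ≡ 0 (mod 2).
    Then x = 5 + 10·0 = 5, valid modulo lcm(10, 4) = 20: x ≡ 5 (mod 20).
  Combine with x ≡ 0 (mod 15): gcd(20, 15) = 5; 0 - 5 = -5, which IS divisible by 5, so compatible.
    Write x = 5 + 20·t and substitute into x ≡ 0 (mod 15): 20·t ≡ 0 − 5 = -5 (mod 15).
    Divide the congruence (and modulus) by g = 5: 4·t ≡ -1 (mod 3).
    Reduce coefficients mod 3: 1·t ≡ 2 (mod 3).
    So t ≡ 2 (mod 3).
    Then x = 5 + 20·2 = 45, valid modulo lcm(20, 15) = 60: x ≡ 45 (mod 60).
Verify: 45 mod 10 = 5, 45 mod 4 = 1, 45 mod 15 = 0.

x ≡ 45 (mod 60).


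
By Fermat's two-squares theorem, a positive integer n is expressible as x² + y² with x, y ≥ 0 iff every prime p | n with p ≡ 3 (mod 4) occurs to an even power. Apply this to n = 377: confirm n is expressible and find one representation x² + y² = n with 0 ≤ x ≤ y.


Step 1: Factor n = 377 = 13 · 29.
Step 2: Check the mod-4 condition on each prime factor: 13 ≡ 1 (mod 4), exponent 1; 29 ≡ 1 (mod 4), exponent 1.
All primes ≡ 3 (mod 4) appear to even exponent (or don't appear), so by the two-squares theorem n IS expressible as a sum of two squares.
Step 3: Build a representation. Here n = 13 · 29 is a product of primes ≡ 1 (mod 4). Each prime p ≡ 1 (mod 4) is itself a sum of two squares; find a² by testing p − a² for a perfect square:
  13: 13 − 1² = 12, 13 − 2² = 9 = 3² ⇒ 13 = 2² + 3².
  29: 29 − 1² = 28, 29 − 2² = 25 = 5² ⇒ 29 = 2² + 5².
  Combine using the Brahmagupta–Fibonacci identity (a² + b²)(c² + d²) = (ac − bd)² + (ad + bc)² = (ac + bd)² + (ad − bc)²:
  13 · 29 = 377: from (2² + 3²)(2² + 5²), take (2·2 − 3·5, 2·5 + 3·2) = (4 − 15, 10 + 6) = (-11, 16); dropping signs (only squares matter) gives (11, 16); check 11² + 16² = 121 + 256 = 377 ✓.
Step 4: Order so x ≤ y and verify: 11² + 16² = 121 + 256 = 377 = n. ✓

n = 377 = 11² + 16² (one valid representation with x ≤ y).


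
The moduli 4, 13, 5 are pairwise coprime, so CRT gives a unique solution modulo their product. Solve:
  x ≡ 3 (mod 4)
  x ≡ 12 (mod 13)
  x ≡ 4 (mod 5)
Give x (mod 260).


Moduli 4, 13, 5 are pairwise coprime; by CRT there is a unique solution modulo M = 4 · 13 · 5 = 260.
Solve pairwise, accumulating the modulus:
  Start with x ≡ 3 (mod 4).
  Combine with x ≡ 12 (mod 13): since gcd(4, 13) = 1, we get a unique residue mod 52.
    Write x = 3 + 4·t and substitute into x ≡ 12 (mod 13): 4·t ≡ 12 − 3 = 9 (mod 13).
    The inverse of 4 mod 13 is 10 (since 4·10 = 40 = 3·13 + 1), so t ≡ 10·9 = 90 ≡ 12 (mod 13).
    Then x = 3 + 4·12 = 51, valid modulo lcm(4, 13) = 52: x ≡ 51 (mod 52).
  Combine with x ≡ 4 (mod 5): since gcd(52, 5) = 1, we get a unique residue mod 260.
    Write x = 51 + 52·t and substitute into x ≡ 4 (mod 5): 52·t ≡ 4 − 51 = -47 (mod 5).
    Reduce coefficients mod 5: 2·t ≡ 3 (mod 5).
    The inverse of 2 mod 5 is 3 (since 2·3 = 6 = 1·5 + 1), so t ≡ 3·3 = 9 ≡ 4 (mod 5).
    Then x = 51 + 52·4 = 259, valid modulo lcm(52, 5) = 260: x ≡ 259 (mod 260).
Verify: 259 mod 4 = 3 ✓, 259 mod 13 = 12 ✓, 259 mod 5 = 4 ✓.

x ≡ 259 (mod 260).


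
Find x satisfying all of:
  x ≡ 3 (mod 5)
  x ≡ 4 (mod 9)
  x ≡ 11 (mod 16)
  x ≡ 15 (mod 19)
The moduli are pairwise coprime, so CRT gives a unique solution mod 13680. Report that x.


Product of moduli M = 5 · 9 · 16 · 19 = 13680.
Merge one congruence at a time:
  Start: x ≡ 3 (mod 5).
  Combine with x ≡ 4 (mod 9); new modulus lcm = 45.
    Write x = 3 + 5·t and substitute into x ≡ 4 (mod 9): 5·t ≡ 4 − 3 = 1 (mod 9).
    The inverse of 5 mod 9 is 2 (since 5·2 = 10 = 1·9 + 1), so t ≡ 2·1 = 2 ≡ 2 (mod 9).
    Then x = 3 + 5·2 = 13, valid modulo lcm(5, 9) = 45: x ≡ 13 (mod 45).
  Combine with x ≡ 11 (mod 16); new modulus lcm = 720.
    Write x = 13 + 45·t and substitute into x ≡ 11 (mod 16): 45·t ≡ 11 − 13 = -2 (mod 16).
    Reduce coefficients mod 16: 13·t ≡ 14 (mod 16).
    The inverse of 13 mod 16 is 5 (since 13·5 = 65 = 4·16 + 1), so t ≡ 5·14 = 70 ≡ 6 (mod 16).
    Then x = 13 + 45·6 = 283, valid modulo lcm(45, 16) = 720: x ≡ 283 (mod 720).
  Combine with x ≡ 15 (mod 19); new modulus lcm = 13680.
    Write x = 283 + 720·t and substitute into x ≡ 15 (mod 19): 720·t ≡ 15 − 283 = -268 (mod 19).
    Reduce coefficients mod 19: 17·t ≡ 17 (mod 19).
    The inverse of 17 mod 19 is 9 (since 17·9 = 153 = 8·19 + 1), so t ≡ 9·17 = 153 ≡ 1 (mod 19).
    Then x = 283 + 720·1 = 1003, valid modulo lcm(720, 19) = 13680: x ≡ 1003 (mod 13680).
Verify against each original: 1003 mod 5 = 3, 1003 mod 9 = 4, 1003 mod 16 = 11, 1003 mod 19 = 15.

x ≡ 1003 (mod 13680).


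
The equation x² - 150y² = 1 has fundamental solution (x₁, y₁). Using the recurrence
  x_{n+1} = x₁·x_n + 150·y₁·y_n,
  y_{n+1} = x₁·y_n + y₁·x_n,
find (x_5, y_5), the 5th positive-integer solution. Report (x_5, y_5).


Step 1: Find the fundamental solution (x₁, y₁) of x² - 150y² = 1.
  Expand √150 as a continued fraction. a₀ = ⌊√150⌋ = 12; iterate m_{k+1} = d_k·a_k − m_k, d_{k+1} = (150 − m_{k+1}²)/d_k, a_{k+1} = ⌊(a₀ + m_{k+1})/d_{k+1}⌋ (starting m₀ = 0, d₀ = 1), with convergents p_k = a_k·p_{k-1} + p_{k-2}, q_k = a_k·q_{k-1} + q_{k-2} (p₋₁ = 1, q₋₁ = 0):
  k = 0: a₀ = 12; p₀/q₀ = 12/1; p₀² − 150·q₀² = 144 − 150 = -6.
  k = 1: m = 12, d = 6, a = ⌊(12 + 12)/6⌋ = 4; p/q = (4·12 + 1)/(4·1 + 0) = 49/4; p² − 150·q² = 2401 − 2400 = 1.
  The first convergent with p² − 150·q² = 1 gives the fundamental solution (x₁, y₁) = (49, 4).
Step 2: Apply the recurrence (x_{n+1}, y_{n+1}) = (x₁x_n + 150y₁y_n, x₁y_n + y₁x_n) repeatedly.
  From (x_1, y_1) = (49, 4): x_2 = 49·49 + 150·4·4 = 4801; y_2 = 49·4 + 4·49 = 392.
  From (x_2, y_2) = (4801, 392): x_3 = 49·4801 + 150·4·392 = 470449; y_3 = 49·392 + 4·4801 = 38412.
  From (x_3, y_3) = (470449, 38412): x_4 = 49·470449 + 150·4·38412 = 46099201; y_4 = 49·38412 + 4·470449 = 3763984.
  From (x_4, y_4) = (46099201, 3763984): x_5 = 49·46099201 + 150·4·3763984 = 4517251249; y_5 = 49·3763984 + 4·46099201 = 368832020.
Step 3: Verify x_5² - 150·y_5² = 20405558846592060001 - 20405558846592060000 = 1 (should be 1). ✓

(x_1, y_1) = (49, 4); (x_5, y_5) = (4517251249, 368832020).


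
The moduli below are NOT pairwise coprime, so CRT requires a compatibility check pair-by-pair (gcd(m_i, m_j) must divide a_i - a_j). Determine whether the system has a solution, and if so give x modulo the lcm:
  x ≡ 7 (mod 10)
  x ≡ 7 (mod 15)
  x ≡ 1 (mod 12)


Moduli 10, 15, 12 are not pairwise coprime, so CRT works modulo lcm(m_i) when all pairwise compatibility conditions hold.
Pairwise compatibility: gcd(m_i, m_j) must divide a_i - a_j for every pair.
Merge one congruence at a time:
  Start: x ≡ 7 (mod 10).
  Combine with x ≡ 7 (mod 15): gcd(10, 15) = 5; 7 - 7 = 0, which IS divisible by 5, so compatible.
    Write x = 7 + 10·t and substitute into x ≡ 7 (mod 15): 10·t ≡ 7 − 7 = 0 (mod 15).
    Divide the congruence (and modulus) by g = 5: 2·t ≡ 0 (mod 3).
    The inverse of 2 mod 3 is 2 (since 2·2 = 4 = 1·3 + 1), so t ≡ 2·0 = 0 ≡ 0 (mod 3).
    Then x = 7 + 10·0 = 7, valid modulo lcm(10, 15) = 30: x ≡ 7 (mod 30).
  Combine with x ≡ 1 (mod 12): gcd(30, 12) = 6; 1 - 7 = -6, which IS divisible by 6, so compatible.
    Write x = 7 + 30·t and substitute into x ≡ 1 (mod 12): 30·t ≡ 1 − 7 = -6 (mod 12).
    Divide the congruence (and modulus) by g = 6: 5·t ≡ -1 (mod 2).
    Reduce coefficients mod 2: 1·t ≡ 1 (mod 2).
    So t ≡ 1 (mod 2).
    Then x = 7 + 30·1 = 37, valid modulo lcm(30, 12) = 60: x ≡ 37 (mod 60).
Verify: 37 mod 10 = 7, 37 mod 15 = 7, 37 mod 12 = 1.

x ≡ 37 (mod 60).


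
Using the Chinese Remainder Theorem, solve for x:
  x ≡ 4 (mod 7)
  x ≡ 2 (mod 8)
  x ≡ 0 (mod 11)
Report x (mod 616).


Moduli 7, 8, 11 are pairwise coprime; by CRT there is a unique solution modulo M = 7 · 8 · 11 = 616.
Solve pairwise, accumulating the modulus:
  Start with x ≡ 4 (mod 7).
  Combine with x ≡ 2 (mod 8): since gcd(7, 8) = 1, we get a unique residue mod 56.
    Write x = 4 + 7·t and substitute into x ≡ 2 (mod 8): 7·t ≡ 2 − 4 = -2 (mod 8).
    Reduce coefficients mod 8: 7·t ≡ 6 (mod 8).
    The inverse of 7 mod 8 is 7 (since 7·7 = 49 = 6·8 + 1), so t ≡ 7·6 = 42 ≡ 2 (mod 8).
    Then x = 4 + 7·2 = 18, valid modulo lcm(7, 8) = 56: x ≡ 18 (mod 56).
  Combine with x ≡ 0 (mod 11): since gcd(56, 11) = 1, we get a unique residue mod 616.
    Write x = 18 + 56·t and substitute into x ≡ 0 (mod 11): 56·t ≡ 0 − 18 = -18 (mod 11).
    Reduce coefficients mod 11: 1·t ≡ 4 (mod 11).
    So t ≡ 4 (mod 11).
    Then x = 18 + 56·4 = 242, valid modulo lcm(56, 11) = 616: x ≡ 242 (mod 616).
Verify: 242 mod 7 = 4 ✓, 242 mod 8 = 2 ✓, 242 mod 11 = 0 ✓.

x ≡ 242 (mod 616).


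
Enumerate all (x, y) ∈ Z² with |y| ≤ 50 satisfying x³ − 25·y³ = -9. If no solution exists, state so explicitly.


The equation is x³ - 25y³ = -9. For fixed y, x³ = 25·y³ − 9, so a solution requires the RHS to be a perfect cube.
Strategy: iterate y from -50 to 50, compute RHS = 25·y³ − 9, and check whether it is a (positive or negative) perfect cube.
Check small values of y:
  y = 0: RHS = -9 is not a perfect cube.
  y = 1: RHS = 16 is not a perfect cube.
  y = -1: RHS = -34 is not a perfect cube.
  y = 2: RHS = 191 is not a perfect cube.
  y = -2: RHS = -209 is not a perfect cube.
  y = 3: RHS = 666 is not a perfect cube.
  y = -3: RHS = -684 is not a perfect cube.
Continuing the search up to |y| = 50 finds no solutions either.
No (x, y) in the scanned range satisfies the equation.

No integer solutions with |y| ≤ 50.


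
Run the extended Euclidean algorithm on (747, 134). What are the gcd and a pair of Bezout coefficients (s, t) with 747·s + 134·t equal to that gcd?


Euclidean algorithm on (747, 134) — divide until remainder is 0:
  747 = 5 · 134 + 77
  134 = 1 · 77 + 57
  77 = 1 · 57 + 20
  57 = 2 · 20 + 17
  20 = 1 · 17 + 3
  17 = 5 · 3 + 2
  3 = 1 · 2 + 1
  2 = 2 · 1 + 0
gcd(747, 134) = 1.
Track Bezout coefficients alongside the remainders: start with r₀ = 747 = a·1 + b·0 (s = 1, t = 0) and r₁ = 134 = a·0 + b·1 (s = 0, t = 1); each new remainder r_{k+1} = r_{k-1} − q_k·r_k inherits s_{k+1} = s_{k-1} − q_k·s_k, t_{k+1} = t_{k-1} − q_k·t_k, so r_k = a·s_k + b·t_k at every step:
  q = 5: r = 77, s = 1 − 5·0 = 1, t = 0 − 5·1 = -5  (check: 747·1 + 134·(-5) = 77)
  q = 1: r = 57, s = 0 − 1·1 = -1, t = 1 − 1·(-5) = 6  (check: 747·(-1) + 134·6 = 57)
  q = 1: r = 20, s = 1 − 1·(-1) = 2, t = -5 − 1·6 = -11  (check: 747·2 + 134·(-11) = 20)
  q = 2: r = 17, s = -1 − 2·2 = -5, t = 6 − 2·(-11) = 28  (check: 747·(-5) + 134·28 = 17)
  q = 1: r = 3, s = 2 − 1·(-5) = 7, t = -11 − 1·28 = -39  (check: 747·7 + 134·(-39) = 3)
  q = 5: r = 2, s = -5 − 5·7 = -40, t = 28 − 5·(-39) = 223  (check: 747·(-40) + 134·223 = 2)
  q = 1: r = 1, s = 7 − 1·(-40) = 47, t = -39 − 1·223 = -262  (check: 747·47 + 134·(-262) = 1)
The row with r = 1 (the gcd) gives the Bezout coefficients s = 47, t = -262.
Result: 747 · (47) + 134 · (-262) = 1.

gcd(747, 134) = 1; s = 47, t = -262 (check: 747·47 + 134·(-262) = 1).


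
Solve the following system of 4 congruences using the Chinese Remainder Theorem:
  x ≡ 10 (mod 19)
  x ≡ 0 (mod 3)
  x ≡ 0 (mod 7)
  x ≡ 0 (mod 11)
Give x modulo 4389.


Product of moduli M = 19 · 3 · 7 · 11 = 4389.
Merge one congruence at a time:
  Start: x ≡ 10 (mod 19).
  Combine with x ≡ 0 (mod 3); new modulus lcm = 57.
    Write x = 10 + 19·t and substitute into x ≡ 0 (mod 3): 19·t ≡ 0 − 10 = -10 (mod 3).
    Reduce coefficients mod 3: 1·t ≡ 2 (mod 3).
    So t ≡ 2 (mod 3).
    Then x = 10 + 19·2 = 48, valid modulo lcm(19, 3) = 57: x ≡ 48 (mod 57).
  Combine with x ≡ 0 (mod 7); new modulus lcm = 399.
    Write x = 48 + 57·t and substitute into x ≡ 0 (mod 7): 57·t ≡ 0 − 48 = -48 (mod 7).
    Reduce coefficients mod 7: 1·t ≡ 1 (mod 7).
    So t ≡ 1 (mod 7).
    Then x = 48 + 57·1 = 105, valid modulo lcm(57, 7) = 399: x ≡ 105 (mod 399).
  Combine with x ≡ 0 (mod 11); new modulus lcm = 4389.
    Write x = 105 + 399·t and substitute into x ≡ 0 (mod 11): 399·t ≡ 0 − 105 = -105 (mod 11).
    Reduce coefficients mod 11: 3·t ≡ 5 (mod 11).
    The inverse of 3 mod 11 is 4 (since 3·4 = 12 = 1·11 + 1), so t ≡ 4·5 = 20 ≡ 9 (mod 11).
    Then x = 105 + 399·9 = 3696, valid modulo lcm(399, 11) = 4389: x ≡ 3696 (mod 4389).
Verify against each original: 3696 mod 19 = 10, 3696 mod 3 = 0, 3696 mod 7 = 0, 3696 mod 11 = 0.

x ≡ 3696 (mod 4389).


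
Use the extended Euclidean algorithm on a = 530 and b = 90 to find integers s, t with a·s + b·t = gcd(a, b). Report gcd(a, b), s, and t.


Euclidean algorithm on (530, 90) — divide until remainder is 0:
  530 = 5 · 90 + 80
  90 = 1 · 80 + 10
  80 = 8 · 10 + 0
gcd(530, 90) = 10.
Track Bezout coefficients alongside the remainders: start with r₀ = 530 = a·1 + b·0 (s = 1, t = 0) and r₁ = 90 = a·0 + b·1 (s = 0, t = 1); each new remainder r_{k+1} = r_{k-1} − q_k·r_k inherits s_{k+1} = s_{k-1} − q_k·s_k, t_{k+1} = t_{k-1} − q_k·t_k, so r_k = a·s_k + b·t_k at every step:
  q = 5: r = 80, s = 1 − 5·0 = 1, t = 0 − 5·1 = -5  (check: 530·1 + 90·(-5) = 80)
  q = 1: r = 10, s = 0 − 1·1 = -1, t = 1 − 1·(-5) = 6  (check: 530·(-1) + 90·6 = 10)
The row with r = 10 (the gcd) gives the Bezout coefficients s = -1, t = 6.
Result: 530 · (-1) + 90 · (6) = 10.

gcd(530, 90) = 10; s = -1, t = 6 (check: 530·(-1) + 90·6 = 10).


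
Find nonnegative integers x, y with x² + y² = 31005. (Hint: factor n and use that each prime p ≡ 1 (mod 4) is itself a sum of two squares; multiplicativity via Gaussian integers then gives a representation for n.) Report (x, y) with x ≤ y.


Step 1: Factor n = 31005 = 3^2 · 5 · 13 · 53.
Step 2: Check the mod-4 condition on each prime factor: 3 ≡ 3 (mod 4), exponent 2 (must be even); 5 ≡ 1 (mod 4), exponent 1; 13 ≡ 1 (mod 4), exponent 1; 53 ≡ 1 (mod 4), exponent 1.
All primes ≡ 3 (mod 4) appear to even exponent (or don't appear), so by the two-squares theorem n IS expressible as a sum of two squares.
Step 3: Build a representation. Group n = k² · m with k = 3 and m = 5 · 13 · 53 = 3445 (a product of primes ≡ 1 (mod 4)); a representation of m scales to one of n via (k·x)² + (k·y)² = k²(x² + y²). Each prime p ≡ 1 (mod 4) is itself a sum of two squares; find a² by testing p − a² for a perfect square:
  5: 5 − 1² = 4 = 2² ⇒ 5 = 1² + 2².
  13: 13 − 1² = 12, 13 − 2² = 9 = 3² ⇒ 13 = 2² + 3².
  53: 53 − 1² = 52, 53 − 2² = 49 = 7² ⇒ 53 = 2² + 7².
  Combine using the Brahmagupta–Fibonacci identity (a² + b²)(c² + d²) = (ac − bd)² + (ad + bc)² = (ac + bd)² + (ad − bc)²:
  5 · 13 = 65: from (1² + 2²)(2² + 3²), take (1·2 − 2·3, 1·3 + 2·2) = (2 − 6, 3 + 4) = (-4, 7); dropping signs (only squares matter) gives (4, 7); check 4² + 7² = 16 + 49 = 65 ✓.
  65 · 53 = 3445: from (4² + 7²)(2² + 7²), take (4·2 − 7·7, 4·7 + 7·2) = (8 − 49, 28 + 14) = (-41, 42); dropping signs (only squares matter) gives (41, 42); check 41² + 42² = 1681 + 1764 = 3445 ✓.
  Scale by k = 3: (3·41, 3·42) = (123, 126).
Step 4: Order so x ≤ y and verify: 123² + 126² = 15129 + 15876 = 31005 = n. ✓

n = 31005 = 123² + 126² (one valid representation with x ≤ y).


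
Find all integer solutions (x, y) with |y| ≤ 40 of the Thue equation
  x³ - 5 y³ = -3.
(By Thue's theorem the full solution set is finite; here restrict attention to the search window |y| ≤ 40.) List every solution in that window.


The equation is x³ - 5y³ = -3. For fixed y, x³ = 5·y³ − 3, so a solution requires the RHS to be a perfect cube.
Strategy: iterate y from -40 to 40, compute RHS = 5·y³ − 3, and check whether it is a (positive or negative) perfect cube.
Check small values of y:
  y = 0: RHS = -3 is not a perfect cube.
  y = 1: RHS = 2 is not a perfect cube.
  y = -1: RHS = -8 = (-2)³ ⇒ x = -2 works.
  y = 2: RHS = 37 is not a perfect cube.
  y = -2: RHS = -43 is not a perfect cube.
  y = 3: RHS = 132 is not a perfect cube.
  y = -3: RHS = -138 is not a perfect cube.
Continuing the search up to |y| = 40 finds no further solutions beyond those listed.
Collected solutions: (-2, -1).

Solutions (with |y| ≤ 40): (-2, -1).


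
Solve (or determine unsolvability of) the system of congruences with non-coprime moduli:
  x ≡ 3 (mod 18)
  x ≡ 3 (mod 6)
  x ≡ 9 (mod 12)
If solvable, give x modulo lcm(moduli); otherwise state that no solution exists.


Moduli 18, 6, 12 are not pairwise coprime, so CRT works modulo lcm(m_i) when all pairwise compatibility conditions hold.
Pairwise compatibility: gcd(m_i, m_j) must divide a_i - a_j for every pair.
Merge one congruence at a time:
  Start: x ≡ 3 (mod 18).
  Combine with x ≡ 3 (mod 6): gcd(18, 6) = 6; 3 - 3 = 0, which IS divisible by 6, so compatible.
    Write x = 3 + 18·t and substitute into x ≡ 3 (mod 6): 18·t ≡ 3 − 3 = 0 (mod 6).
    Divide the congruence (and modulus) by g = 6: 3·t ≡ 0 (mod 1).
    Modulo 1 every t works; take t = 0.
    Then x = 3 + 18·0 = 3, valid modulo lcm(18, 6) = 18: x ≡ 3 (mod 18).
  Combine with x ≡ 9 (mod 12): gcd(18, 12) = 6; 9 - 3 = 6, which IS divisible by 6, so compatible.
    Write x = 3 + 18·t and substitute into x ≡ 9 (mod 12): 18·t ≡ 9 − 3 = 6 (mod 12).
    Divide the congruence (and modulus) by g = 6: 3·t ≡ 1 (mod 2).
    Reduce coefficients mod 2: 1·t ≡ 1 (mod 2).
    So t ≡ 1 (mod 2).
    Then x = 3 + 18·1 = 21, valid modulo lcm(18, 12) = 36: x ≡ 21 (mod 36).
Verify: 21 mod 18 = 3, 21 mod 6 = 3, 21 mod 12 = 9.

x ≡ 21 (mod 36).


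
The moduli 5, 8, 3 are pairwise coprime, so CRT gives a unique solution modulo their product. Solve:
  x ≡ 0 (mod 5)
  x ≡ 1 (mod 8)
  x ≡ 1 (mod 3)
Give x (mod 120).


Moduli 5, 8, 3 are pairwise coprime; by CRT there is a unique solution modulo M = 5 · 8 · 3 = 120.
Solve pairwise, accumulating the modulus:
  Start with x ≡ 0 (mod 5).
  Combine with x ≡ 1 (mod 8): since gcd(5, 8) = 1, we get a unique residue mod 40.
    Write x = 0 + 5·t and substitute into x ≡ 1 (mod 8): 5·t ≡ 1 − 0 = 1 (mod 8).
    The inverse of 5 mod 8 is 5 (since 5·5 = 25 = 3·8 + 1), so t ≡ 5·1 = 5 ≡ 5 (mod 8).
    Then x = 0 + 5·5 = 25, valid modulo lcm(5, 8) = 40: x ≡ 25 (mod 40).
  Combine with x ≡ 1 (mod 3): since gcd(40, 3) = 1, we get a unique residue mod 120.
    Write x = 25 + 40·t and substitute into x ≡ 1 (mod 3): 40·t ≡ 1 − 25 = -24 (mod 3).
    Reduce coefficients mod 3: 1·t ≡ 0 (mod 3).
    So t ≡ 0 (mod 3).
    Then x = 25 + 40·0 = 25, valid modulo lcm(40, 3) = 120: x ≡ 25 (mod 120).
Verify: 25 mod 5 = 0 ✓, 25 mod 8 = 1 ✓, 25 mod 3 = 1 ✓.

x ≡ 25 (mod 120).
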